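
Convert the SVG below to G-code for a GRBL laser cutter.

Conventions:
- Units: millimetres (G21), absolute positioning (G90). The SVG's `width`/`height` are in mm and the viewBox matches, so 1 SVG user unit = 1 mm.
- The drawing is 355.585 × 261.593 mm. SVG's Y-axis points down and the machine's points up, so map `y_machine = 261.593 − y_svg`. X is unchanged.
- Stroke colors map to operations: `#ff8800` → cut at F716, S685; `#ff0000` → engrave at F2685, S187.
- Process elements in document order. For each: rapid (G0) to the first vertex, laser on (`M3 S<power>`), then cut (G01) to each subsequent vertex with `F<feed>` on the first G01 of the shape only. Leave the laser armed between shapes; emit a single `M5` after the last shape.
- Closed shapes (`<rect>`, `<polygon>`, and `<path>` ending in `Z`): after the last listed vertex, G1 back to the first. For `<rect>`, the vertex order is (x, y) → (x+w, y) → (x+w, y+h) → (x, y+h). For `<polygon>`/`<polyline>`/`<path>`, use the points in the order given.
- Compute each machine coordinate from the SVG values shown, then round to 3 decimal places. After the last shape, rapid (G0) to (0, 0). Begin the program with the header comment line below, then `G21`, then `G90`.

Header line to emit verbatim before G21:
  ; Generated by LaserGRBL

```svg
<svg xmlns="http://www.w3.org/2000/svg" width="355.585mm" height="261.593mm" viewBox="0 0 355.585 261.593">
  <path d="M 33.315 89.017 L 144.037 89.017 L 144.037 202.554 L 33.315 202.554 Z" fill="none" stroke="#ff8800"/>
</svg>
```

; Generated by LaserGRBL
G21
G90
G0 X33.315 Y172.576
M3 S685
G01 X144.037 Y172.576 F716
G01 X144.037 Y59.039
G01 X33.315 Y59.039
G01 X33.315 Y172.576
M5
G0 X0.000 Y0.000

viewBox `0 0 355.585 261.593` with mm width/height → 1 unit = 1 mm. Flip: y_m = 261.593 − y_svg.

**Shape 1** — `<path>` rectangle, stroke `#ff8800` → cut (S685, F716). Machine vertices: (33.315,172.576) → (144.037,172.576) → (144.037,59.039) → (33.315,59.039) → (33.315,172.576). Closed: final G1 returns to the first vertex.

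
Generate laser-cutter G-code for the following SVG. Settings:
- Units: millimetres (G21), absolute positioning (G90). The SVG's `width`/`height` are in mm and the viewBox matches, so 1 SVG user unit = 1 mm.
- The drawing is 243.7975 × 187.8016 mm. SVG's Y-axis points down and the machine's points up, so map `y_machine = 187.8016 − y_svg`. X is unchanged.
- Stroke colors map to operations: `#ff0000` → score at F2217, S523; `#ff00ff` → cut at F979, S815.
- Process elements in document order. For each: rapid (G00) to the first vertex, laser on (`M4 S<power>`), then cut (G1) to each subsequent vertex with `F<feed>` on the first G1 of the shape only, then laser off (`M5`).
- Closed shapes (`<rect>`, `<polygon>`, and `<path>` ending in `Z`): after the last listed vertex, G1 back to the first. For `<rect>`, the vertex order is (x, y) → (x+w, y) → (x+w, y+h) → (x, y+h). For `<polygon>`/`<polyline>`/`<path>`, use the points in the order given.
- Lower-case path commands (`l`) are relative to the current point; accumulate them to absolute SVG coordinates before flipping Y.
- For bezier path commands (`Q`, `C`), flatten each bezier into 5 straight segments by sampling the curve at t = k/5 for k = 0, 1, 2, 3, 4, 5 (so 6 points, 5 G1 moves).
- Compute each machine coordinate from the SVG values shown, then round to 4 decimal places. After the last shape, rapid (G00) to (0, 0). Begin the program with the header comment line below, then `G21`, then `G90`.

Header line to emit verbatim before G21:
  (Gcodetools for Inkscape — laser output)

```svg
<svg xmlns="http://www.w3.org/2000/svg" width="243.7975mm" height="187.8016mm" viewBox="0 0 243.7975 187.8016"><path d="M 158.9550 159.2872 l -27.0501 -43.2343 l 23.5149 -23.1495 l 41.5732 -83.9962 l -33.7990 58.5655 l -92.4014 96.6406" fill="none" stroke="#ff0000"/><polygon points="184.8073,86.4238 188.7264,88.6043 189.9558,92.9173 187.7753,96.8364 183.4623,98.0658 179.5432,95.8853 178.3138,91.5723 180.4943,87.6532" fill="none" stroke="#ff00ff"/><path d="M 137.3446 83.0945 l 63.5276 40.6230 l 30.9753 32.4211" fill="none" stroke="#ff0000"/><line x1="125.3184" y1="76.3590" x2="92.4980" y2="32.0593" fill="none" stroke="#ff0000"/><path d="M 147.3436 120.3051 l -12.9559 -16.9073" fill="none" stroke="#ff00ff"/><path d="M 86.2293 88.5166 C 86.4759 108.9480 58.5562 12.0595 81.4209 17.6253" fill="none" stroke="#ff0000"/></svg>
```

(Gcodetools for Inkscape — laser output)
G21
G90
G00 X158.9550 Y28.5144
M4 S523
G1 X131.9049 Y71.7487 F2217
G1 X155.4198 Y94.8982
G1 X196.9930 Y178.8944
G1 X163.1940 Y120.3289
G1 X70.7926 Y23.6883
M5
G00 X184.8073 Y101.3778
M4 S815
G1 X188.7264 Y99.1973 F979
G1 X189.9558 Y94.8843
G1 X187.7753 Y90.9652
G1 X183.4623 Y89.7358
G1 X179.5432 Y91.9163
G1 X178.3138 Y96.2293
G1 X180.4943 Y100.1484
G1 X184.8073 Y101.3778
M5
G00 X137.3446 Y104.7071
M4 S523
G1 X200.8722 Y64.0841 F2217
G1 X231.8475 Y31.6630
M5
G00 X125.3184 Y111.4426
M4 S523
G1 X92.4980 Y155.7423 F2217
M5
G00 X147.3436 Y67.4965
M4 S815
G1 X134.3877 Y84.4038 F979
M5
G00 X86.2293 Y99.2850
M4 S523
G1 X83.6289 Y99.3464 F2217
G1 X78.0582 Y117.0153
G1 X73.3069 Y141.7427
G1 X73.1646 Y162.9795
G1 X81.4209 Y170.1763
M5
G00 X0.0000 Y0.0000

Since the viewBox matches the mm dimensions, user units are millimetres directly. The only transform is the Y-flip y_m = 187.8016 − y_svg.

Shape 1 is a open polyline drawn with `<path>`. Its stroke #ff0000 means score at S523, F2217. After flipping Y the toolpath is (158.9550,28.5144) → (131.9049,71.7487) → (155.4198,94.8982) → (196.9930,178.8944) → (163.1940,120.3289) → (70.7926,23.6883).

Shape 2 is a regular polygon drawn with `<polygon>`. Its stroke #ff00ff means cut at S815, F979. After flipping Y the toolpath is (184.8073,101.3778) → (188.7264,99.1973) → (189.9558,94.8843) → (187.7753,90.9652) → (183.4623,89.7358) → (179.5432,91.9163) → (178.3138,96.2293) → (180.4943,100.1484) → (184.8073,101.3778), returning to the start.

Shape 3 is a open polyline drawn with `<path>`. Its stroke #ff0000 means score at S523, F2217. After flipping Y the toolpath is (137.3446,104.7071) → (200.8722,64.0841) → (231.8475,31.6630).

Shape 4 is a line segment drawn with `<line>`. Its stroke #ff0000 means score at S523, F2217. After flipping Y the toolpath is (125.3184,111.4426) → (92.4980,155.7423).

Shape 5 is a line segment drawn with `<path>`. Its stroke #ff00ff means cut at S815, F979. After flipping Y the toolpath is (147.3436,67.4965) → (134.3877,84.4038).

Shape 6 is a cubic bezier drawn with `<path>`. Its stroke #ff0000 means score at S523, F2217. After flipping Y the toolpath is (86.2293,99.2850) → (83.6289,99.3464) → (78.0582,117.0153) → (73.3069,141.7427) → (73.1646,162.9795) → (81.4209,170.1763).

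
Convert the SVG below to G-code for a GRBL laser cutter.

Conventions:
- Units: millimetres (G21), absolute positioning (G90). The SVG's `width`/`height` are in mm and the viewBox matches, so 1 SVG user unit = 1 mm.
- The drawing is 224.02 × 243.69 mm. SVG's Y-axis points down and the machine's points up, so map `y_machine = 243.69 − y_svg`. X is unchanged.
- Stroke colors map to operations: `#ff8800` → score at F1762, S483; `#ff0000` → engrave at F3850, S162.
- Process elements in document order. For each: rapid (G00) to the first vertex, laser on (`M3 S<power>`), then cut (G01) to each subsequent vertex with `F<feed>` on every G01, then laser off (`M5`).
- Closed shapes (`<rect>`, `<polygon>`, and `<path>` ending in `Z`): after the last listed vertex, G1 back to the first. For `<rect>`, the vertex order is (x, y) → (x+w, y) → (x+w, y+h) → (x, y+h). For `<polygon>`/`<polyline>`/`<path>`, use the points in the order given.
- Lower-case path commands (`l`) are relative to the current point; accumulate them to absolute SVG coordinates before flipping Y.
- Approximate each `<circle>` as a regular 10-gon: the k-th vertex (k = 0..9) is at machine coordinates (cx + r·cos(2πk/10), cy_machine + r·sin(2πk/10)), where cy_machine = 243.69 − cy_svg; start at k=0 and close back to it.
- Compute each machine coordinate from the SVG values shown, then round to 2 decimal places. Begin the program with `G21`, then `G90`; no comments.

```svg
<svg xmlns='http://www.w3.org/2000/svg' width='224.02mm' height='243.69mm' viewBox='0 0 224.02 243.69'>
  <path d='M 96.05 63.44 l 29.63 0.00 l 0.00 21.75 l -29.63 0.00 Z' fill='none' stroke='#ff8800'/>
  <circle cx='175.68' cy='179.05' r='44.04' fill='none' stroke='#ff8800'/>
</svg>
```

G21
G90
G00 X96.05 Y180.25
M3 S483
G01 X125.68 Y180.25 F1762
G01 X125.68 Y158.50 F1762
G01 X96.05 Y158.50 F1762
G01 X96.05 Y180.25 F1762
M5
G00 X219.72 Y64.64
M3 S483
G01 X211.31 Y90.53 F1762
G01 X189.29 Y106.52 F1762
G01 X162.07 Y106.52 F1762
G01 X140.05 Y90.53 F1762
G01 X131.64 Y64.64 F1762
G01 X140.05 Y38.75 F1762
G01 X162.07 Y22.76 F1762
G01 X189.29 Y22.76 F1762
G01 X211.31 Y38.75 F1762
G01 X219.72 Y64.64 F1762
M5

Since the viewBox matches the mm dimensions, user units are millimetres directly. The only transform is the Y-flip y_m = 243.69 − y_svg.

Shape 1 is a rectangle drawn with `<path>`. Its stroke #ff8800 means score at S483, F1762. After flipping Y the toolpath is (96.05,180.25) → (125.68,180.25) → (125.68,158.50) → (96.05,158.50) → (96.05,180.25), returning to the start.

Shape 2 is a circle drawn with `<circle>`. Its stroke #ff8800 means score at S483, F1762. After flipping Y the toolpath is (219.72,64.64) → (211.31,90.53) → (189.29,106.52) → (162.07,106.52) → (140.05,90.53) → (131.64,64.64) → (140.05,38.75) → (162.07,22.76) → (189.29,22.76) → (211.31,38.75) → (219.72,64.64), returning to the start.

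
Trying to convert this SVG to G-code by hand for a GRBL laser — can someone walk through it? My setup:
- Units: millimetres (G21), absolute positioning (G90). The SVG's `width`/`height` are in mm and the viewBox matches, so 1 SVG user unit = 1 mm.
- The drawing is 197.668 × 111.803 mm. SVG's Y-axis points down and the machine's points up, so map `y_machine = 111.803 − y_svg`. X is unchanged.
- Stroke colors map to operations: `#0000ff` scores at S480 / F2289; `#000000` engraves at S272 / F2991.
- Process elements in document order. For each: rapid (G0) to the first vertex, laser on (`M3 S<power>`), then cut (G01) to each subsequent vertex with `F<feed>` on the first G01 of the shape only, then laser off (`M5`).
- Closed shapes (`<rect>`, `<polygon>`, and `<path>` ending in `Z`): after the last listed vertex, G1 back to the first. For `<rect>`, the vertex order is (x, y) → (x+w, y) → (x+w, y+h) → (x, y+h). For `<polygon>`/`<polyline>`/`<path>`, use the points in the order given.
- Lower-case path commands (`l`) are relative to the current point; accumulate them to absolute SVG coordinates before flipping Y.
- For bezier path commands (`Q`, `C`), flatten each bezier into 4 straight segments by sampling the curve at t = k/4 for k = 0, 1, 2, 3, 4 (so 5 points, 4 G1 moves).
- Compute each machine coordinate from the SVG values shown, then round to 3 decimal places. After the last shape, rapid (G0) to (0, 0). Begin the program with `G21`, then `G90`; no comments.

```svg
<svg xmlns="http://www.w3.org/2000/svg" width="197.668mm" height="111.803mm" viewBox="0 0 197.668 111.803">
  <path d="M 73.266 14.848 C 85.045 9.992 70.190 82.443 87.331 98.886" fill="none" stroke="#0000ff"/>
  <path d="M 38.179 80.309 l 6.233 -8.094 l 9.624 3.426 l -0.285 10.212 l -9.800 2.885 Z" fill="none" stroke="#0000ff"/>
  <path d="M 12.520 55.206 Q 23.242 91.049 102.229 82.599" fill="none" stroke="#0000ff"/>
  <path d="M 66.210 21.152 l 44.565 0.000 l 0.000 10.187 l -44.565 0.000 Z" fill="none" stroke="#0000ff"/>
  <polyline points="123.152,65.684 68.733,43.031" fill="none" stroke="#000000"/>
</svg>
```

G21
G90
G0 X73.266 Y96.955
M3 S480
G01 X78.022 Y88.185 F2289
G01 X78.288 Y62.923
G01 X79.558 Y33.668
G01 X87.331 Y12.917
M5
G0 X38.179 Y31.494
M3 S480
G01 X44.412 Y39.588 F2289
G01 X54.036 Y36.162
G01 X53.751 Y25.950
G01 X43.951 Y23.065
G01 X38.179 Y31.494
M5
G0 X12.520 Y56.597
M3 S480
G01 X22.148 Y41.444 F2289
G01 X40.308 Y31.827
G01 X67.002 Y27.747
G01 X102.229 Y29.204
M5
G0 X66.210 Y90.651
M3 S480
G01 X110.775 Y90.651 F2289
G01 X110.775 Y80.464
G01 X66.210 Y80.464
G01 X66.210 Y90.651
M5
G0 X123.152 Y46.119
M3 S272
G01 X68.733 Y68.772 F2991
M5
G0 X0.000 Y0.000

Since the viewBox matches the mm dimensions, user units are millimetres directly. The only transform is the Y-flip y_m = 111.803 − y_svg.

Shape 1 is a cubic bezier drawn with `<path>`. Its stroke #0000ff means score at S480, F2289. After flipping Y the toolpath is (73.266,96.955) → (78.022,88.185) → (78.288,62.923) → (79.558,33.668) → (87.331,12.917).

Shape 2 is a regular polygon drawn with `<path>`. Its stroke #0000ff means score at S480, F2289. After flipping Y the toolpath is (38.179,31.494) → (44.412,39.588) → (54.036,36.162) → (53.751,25.950) → (43.951,23.065) → (38.179,31.494), returning to the start.

Shape 3 is a quadratic bezier drawn with `<path>`. Its stroke #0000ff means score at S480, F2289. After flipping Y the toolpath is (12.520,56.597) → (22.148,41.444) → (40.308,31.827) → (67.002,27.747) → (102.229,29.204).

Shape 4 is a rectangle drawn with `<path>`. Its stroke #0000ff means score at S480, F2289. After flipping Y the toolpath is (66.210,90.651) → (110.775,90.651) → (110.775,80.464) → (66.210,80.464) → (66.210,90.651), returning to the start.

Shape 5 is a line segment drawn with `<polyline>`. Its stroke #000000 means engrave at S272, F2991. After flipping Y the toolpath is (123.152,46.119) → (68.733,68.772).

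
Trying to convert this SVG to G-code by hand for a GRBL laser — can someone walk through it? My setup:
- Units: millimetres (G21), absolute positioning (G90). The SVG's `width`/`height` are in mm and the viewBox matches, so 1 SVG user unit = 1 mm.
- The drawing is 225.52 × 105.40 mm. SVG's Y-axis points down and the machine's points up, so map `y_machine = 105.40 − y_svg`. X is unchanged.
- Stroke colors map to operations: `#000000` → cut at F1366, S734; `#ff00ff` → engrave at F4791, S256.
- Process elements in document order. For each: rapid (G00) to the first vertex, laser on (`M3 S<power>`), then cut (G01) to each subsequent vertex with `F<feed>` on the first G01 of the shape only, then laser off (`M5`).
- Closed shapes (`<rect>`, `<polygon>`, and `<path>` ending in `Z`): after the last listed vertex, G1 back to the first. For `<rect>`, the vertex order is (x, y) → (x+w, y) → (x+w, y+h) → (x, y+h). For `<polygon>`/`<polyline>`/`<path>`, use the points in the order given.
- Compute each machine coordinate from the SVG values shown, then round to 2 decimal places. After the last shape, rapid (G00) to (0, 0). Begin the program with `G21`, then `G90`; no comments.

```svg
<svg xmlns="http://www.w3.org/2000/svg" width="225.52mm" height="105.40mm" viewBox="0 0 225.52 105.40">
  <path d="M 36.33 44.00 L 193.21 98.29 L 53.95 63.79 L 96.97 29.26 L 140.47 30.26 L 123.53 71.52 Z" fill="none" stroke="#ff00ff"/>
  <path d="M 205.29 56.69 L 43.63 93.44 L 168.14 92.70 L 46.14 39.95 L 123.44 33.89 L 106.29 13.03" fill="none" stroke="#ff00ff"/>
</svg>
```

G21
G90
G00 X36.33 Y61.40
M3 S256
G01 X193.21 Y7.11 F4791
G01 X53.95 Y41.61
G01 X96.97 Y76.14
G01 X140.47 Y75.14
G01 X123.53 Y33.88
G01 X36.33 Y61.40
M5
G00 X205.29 Y48.71
M3 S256
G01 X43.63 Y11.96 F4791
G01 X168.14 Y12.70
G01 X46.14 Y65.45
G01 X123.44 Y71.51
G01 X106.29 Y92.37
M5
G00 X0.00 Y0.00

viewBox `0 0 225.52 105.40` with mm width/height → 1 unit = 1 mm. Flip: y_m = 105.40 − y_svg.

**Shape 1** — `<path>` closed polygon, stroke `#ff00ff` → engrave (S256, F4791). Machine vertices: (36.33,61.40) → (193.21,7.11) → (53.95,41.61) → (96.97,76.14) → (140.47,75.14) → (123.53,33.88) → (36.33,61.40). Closed: final G1 returns to the first vertex.

**Shape 2** — `<path>` open polyline, stroke `#ff00ff` → engrave (S256, F4791). Machine vertices: (205.29,48.71) → (43.63,11.96) → (168.14,12.70) → (46.14,65.45) → (123.44,71.51) → (106.29,92.37). Open path.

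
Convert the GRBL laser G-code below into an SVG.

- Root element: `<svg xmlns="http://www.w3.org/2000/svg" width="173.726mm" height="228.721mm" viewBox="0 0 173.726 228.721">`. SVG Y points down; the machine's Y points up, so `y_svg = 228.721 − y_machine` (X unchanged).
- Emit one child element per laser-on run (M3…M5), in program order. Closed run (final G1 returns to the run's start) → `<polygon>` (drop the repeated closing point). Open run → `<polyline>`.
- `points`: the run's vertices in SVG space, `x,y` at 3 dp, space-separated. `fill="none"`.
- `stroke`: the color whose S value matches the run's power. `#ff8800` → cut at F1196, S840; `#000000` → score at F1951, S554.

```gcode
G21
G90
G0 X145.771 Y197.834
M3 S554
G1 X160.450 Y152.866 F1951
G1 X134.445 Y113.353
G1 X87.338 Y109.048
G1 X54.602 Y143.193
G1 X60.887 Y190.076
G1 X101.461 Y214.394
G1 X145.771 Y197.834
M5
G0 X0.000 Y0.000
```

Machine Y-up, SVG Y-down with viewBox height 228.721, so y_svg = 228.721 − y_machine; X carries over. Every run uses S554, so all elements get stroke `#000000` (score).

Run 1: The run returns to its start, so emit a `<polygon>` with points (Y-flipped): 145.771,30.887 160.450,75.855 134.445,115.368 87.338,119.673 54.602,85.528 60.887,38.645 101.461,14.327.

<svg xmlns="http://www.w3.org/2000/svg" width="173.726mm" height="228.721mm" viewBox="0 0 173.726 228.721">
  <polygon points="145.771,30.887 160.450,75.855 134.445,115.368 87.338,119.673 54.602,85.528 60.887,38.645 101.461,14.327" fill="none" stroke="#000000"/>
</svg>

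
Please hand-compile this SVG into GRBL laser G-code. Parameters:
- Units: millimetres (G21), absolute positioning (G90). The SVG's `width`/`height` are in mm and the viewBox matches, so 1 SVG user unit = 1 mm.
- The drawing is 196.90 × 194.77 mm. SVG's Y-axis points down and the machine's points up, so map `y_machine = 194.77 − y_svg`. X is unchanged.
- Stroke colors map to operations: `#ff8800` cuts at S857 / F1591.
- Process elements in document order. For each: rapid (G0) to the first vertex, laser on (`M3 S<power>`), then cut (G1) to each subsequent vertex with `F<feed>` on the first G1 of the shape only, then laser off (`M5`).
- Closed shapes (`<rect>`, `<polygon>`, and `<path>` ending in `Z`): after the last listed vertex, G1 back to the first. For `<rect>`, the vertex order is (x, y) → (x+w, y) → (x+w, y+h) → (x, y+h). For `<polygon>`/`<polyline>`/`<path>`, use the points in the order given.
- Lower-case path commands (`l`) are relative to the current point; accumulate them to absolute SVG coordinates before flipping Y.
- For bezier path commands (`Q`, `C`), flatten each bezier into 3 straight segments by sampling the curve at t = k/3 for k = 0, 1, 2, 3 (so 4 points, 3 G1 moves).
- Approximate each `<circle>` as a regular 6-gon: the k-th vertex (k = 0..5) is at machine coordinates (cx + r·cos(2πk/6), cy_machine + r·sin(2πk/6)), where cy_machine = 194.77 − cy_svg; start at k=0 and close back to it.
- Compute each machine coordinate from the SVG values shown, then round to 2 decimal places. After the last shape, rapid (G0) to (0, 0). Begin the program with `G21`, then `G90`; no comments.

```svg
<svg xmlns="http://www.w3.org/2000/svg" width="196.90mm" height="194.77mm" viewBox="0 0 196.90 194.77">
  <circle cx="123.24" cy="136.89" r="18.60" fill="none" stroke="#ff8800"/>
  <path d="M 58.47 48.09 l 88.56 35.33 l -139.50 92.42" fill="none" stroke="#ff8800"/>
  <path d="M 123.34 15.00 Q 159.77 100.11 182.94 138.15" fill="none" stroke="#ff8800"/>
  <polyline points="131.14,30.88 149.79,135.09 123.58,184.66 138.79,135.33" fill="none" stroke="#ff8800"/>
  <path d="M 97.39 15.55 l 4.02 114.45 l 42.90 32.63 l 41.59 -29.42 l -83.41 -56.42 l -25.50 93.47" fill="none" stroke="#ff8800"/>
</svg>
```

Since the viewBox matches the mm dimensions, user units are millimetres directly. The only transform is the Y-flip y_m = 194.77 − y_svg.

Shape 1 is a circle drawn with `<circle>`. Its stroke #ff8800 means cut at S857, F1591. After flipping Y the toolpath is (141.84,57.88) → (132.54,73.99) → (113.94,73.99) → (104.64,57.88) → (113.94,41.77) → (132.54,41.77) → (141.84,57.88), returning to the start.

Shape 2 is a open polyline drawn with `<path>`. Its stroke #ff8800 means cut at S857, F1591. After flipping Y the toolpath is (58.47,146.68) → (147.03,111.35) → (7.53,18.93).

Shape 3 is a quadratic bezier drawn with `<path>`. Its stroke #ff8800 means cut at S857, F1591. After flipping Y the toolpath is (123.34,179.77) → (146.15,128.26) → (166.02,87.21) → (182.94,56.62).

Shape 4 is a open polyline drawn with `<polyline>`. Its stroke #ff8800 means cut at S857, F1591. After flipping Y the toolpath is (131.14,163.89) → (149.79,59.68) → (123.58,10.11) → (138.79,59.44).

Shape 5 is a open polyline drawn with `<path>`. Its stroke #ff8800 means cut at S857, F1591. After flipping Y the toolpath is (97.39,179.22) → (101.41,64.77) → (144.31,32.14) → (185.90,61.56) → (102.49,117.98) → (76.99,24.51).

G21
G90
G0 X141.84 Y57.88
M3 S857
G1 X132.54 Y73.99 F1591
G1 X113.94 Y73.99
G1 X104.64 Y57.88
G1 X113.94 Y41.77
G1 X132.54 Y41.77
G1 X141.84 Y57.88
M5
G0 X58.47 Y146.68
M3 S857
G1 X147.03 Y111.35 F1591
G1 X7.53 Y18.93
M5
G0 X123.34 Y179.77
M3 S857
G1 X146.15 Y128.26 F1591
G1 X166.02 Y87.21
G1 X182.94 Y56.62
M5
G0 X131.14 Y163.89
M3 S857
G1 X149.79 Y59.68 F1591
G1 X123.58 Y10.11
G1 X138.79 Y59.44
M5
G0 X97.39 Y179.22
M3 S857
G1 X101.41 Y64.77 F1591
G1 X144.31 Y32.14
G1 X185.90 Y61.56
G1 X102.49 Y117.98
G1 X76.99 Y24.51
M5
G0 X0.00 Y0.00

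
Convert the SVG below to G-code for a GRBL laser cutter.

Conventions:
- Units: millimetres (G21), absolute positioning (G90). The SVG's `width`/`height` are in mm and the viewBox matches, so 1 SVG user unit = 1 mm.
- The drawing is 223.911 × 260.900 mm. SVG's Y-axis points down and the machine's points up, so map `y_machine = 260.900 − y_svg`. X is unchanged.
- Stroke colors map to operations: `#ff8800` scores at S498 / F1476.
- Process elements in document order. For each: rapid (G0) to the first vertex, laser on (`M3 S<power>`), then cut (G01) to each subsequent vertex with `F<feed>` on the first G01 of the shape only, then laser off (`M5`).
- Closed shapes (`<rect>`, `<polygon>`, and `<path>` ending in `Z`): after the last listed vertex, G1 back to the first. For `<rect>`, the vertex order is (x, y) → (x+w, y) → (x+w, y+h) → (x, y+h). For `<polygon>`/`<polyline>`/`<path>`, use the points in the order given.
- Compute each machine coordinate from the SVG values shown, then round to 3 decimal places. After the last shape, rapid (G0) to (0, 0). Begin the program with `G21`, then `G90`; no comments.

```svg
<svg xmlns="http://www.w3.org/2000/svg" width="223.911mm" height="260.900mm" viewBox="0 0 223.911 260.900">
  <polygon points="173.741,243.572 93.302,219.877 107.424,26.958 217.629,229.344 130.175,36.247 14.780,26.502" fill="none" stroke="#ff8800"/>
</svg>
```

Since the viewBox matches the mm dimensions, user units are millimetres directly. The only transform is the Y-flip y_m = 260.900 − y_svg.

Shape 1 is a closed polygon drawn with `<polygon>`. Its stroke #ff8800 means score at S498, F1476. After flipping Y the toolpath is (173.741,17.328) → (93.302,41.023) → (107.424,233.942) → (217.629,31.556) → (130.175,224.653) → (14.780,234.398) → (173.741,17.328), returning to the start.

G21
G90
G0 X173.741 Y17.328
M3 S498
G01 X93.302 Y41.023 F1476
G01 X107.424 Y233.942
G01 X217.629 Y31.556
G01 X130.175 Y224.653
G01 X14.780 Y234.398
G01 X173.741 Y17.328
M5
G0 X0.000 Y0.000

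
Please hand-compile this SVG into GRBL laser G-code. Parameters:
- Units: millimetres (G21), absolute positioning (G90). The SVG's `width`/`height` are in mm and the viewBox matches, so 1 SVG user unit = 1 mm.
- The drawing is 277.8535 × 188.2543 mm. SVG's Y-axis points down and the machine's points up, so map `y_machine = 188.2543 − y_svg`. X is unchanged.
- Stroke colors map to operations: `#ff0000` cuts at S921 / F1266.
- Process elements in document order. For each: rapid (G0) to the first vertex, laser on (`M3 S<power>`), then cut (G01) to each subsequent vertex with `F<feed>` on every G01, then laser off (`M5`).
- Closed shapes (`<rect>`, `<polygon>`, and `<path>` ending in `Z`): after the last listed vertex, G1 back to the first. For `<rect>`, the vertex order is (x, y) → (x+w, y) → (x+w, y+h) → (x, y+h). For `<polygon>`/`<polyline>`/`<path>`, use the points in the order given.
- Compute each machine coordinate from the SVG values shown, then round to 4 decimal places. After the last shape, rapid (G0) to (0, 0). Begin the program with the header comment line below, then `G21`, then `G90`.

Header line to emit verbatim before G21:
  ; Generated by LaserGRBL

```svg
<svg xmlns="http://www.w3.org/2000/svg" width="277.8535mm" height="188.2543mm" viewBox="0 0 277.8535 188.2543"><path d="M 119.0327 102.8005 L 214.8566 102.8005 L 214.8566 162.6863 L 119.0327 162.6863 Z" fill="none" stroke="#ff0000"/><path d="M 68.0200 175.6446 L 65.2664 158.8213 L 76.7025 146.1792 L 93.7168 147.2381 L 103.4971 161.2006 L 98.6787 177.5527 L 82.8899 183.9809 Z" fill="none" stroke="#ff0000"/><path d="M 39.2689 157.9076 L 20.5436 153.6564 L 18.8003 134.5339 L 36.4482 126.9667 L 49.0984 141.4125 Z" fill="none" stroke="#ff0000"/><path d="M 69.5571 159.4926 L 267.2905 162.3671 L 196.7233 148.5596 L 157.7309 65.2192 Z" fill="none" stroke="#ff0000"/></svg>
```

; Generated by LaserGRBL
G21
G90
G0 X119.0327 Y85.4538
M3 S921
G01 X214.8566 Y85.4538 F1266
G01 X214.8566 Y25.5680 F1266
G01 X119.0327 Y25.5680 F1266
G01 X119.0327 Y85.4538 F1266
M5
G0 X68.0200 Y12.6097
M3 S921
G01 X65.2664 Y29.4330 F1266
G01 X76.7025 Y42.0751 F1266
G01 X93.7168 Y41.0162 F1266
G01 X103.4971 Y27.0537 F1266
G01 X98.6787 Y10.7016 F1266
G01 X82.8899 Y4.2734 F1266
G01 X68.0200 Y12.6097 F1266
M5
G0 X39.2689 Y30.3467
M3 S921
G01 X20.5436 Y34.5979 F1266
G01 X18.8003 Y53.7204 F1266
G01 X36.4482 Y61.2876 F1266
G01 X49.0984 Y46.8418 F1266
G01 X39.2689 Y30.3467 F1266
M5
G0 X69.5571 Y28.7617
M3 S921
G01 X267.2905 Y25.8872 F1266
G01 X196.7233 Y39.6947 F1266
G01 X157.7309 Y123.0351 F1266
G01 X69.5571 Y28.7617 F1266
M5
G0 X0.0000 Y0.0000

Since the viewBox matches the mm dimensions, user units are millimetres directly. The only transform is the Y-flip y_m = 188.2543 − y_svg.

Shape 1 is a rectangle drawn with `<path>`. Its stroke #ff0000 means cut at S921, F1266. After flipping Y the toolpath is (119.0327,85.4538) → (214.8566,85.4538) → (214.8566,25.5680) → (119.0327,25.5680) → (119.0327,85.4538), returning to the start.

Shape 2 is a regular polygon drawn with `<path>`. Its stroke #ff0000 means cut at S921, F1266. After flipping Y the toolpath is (68.0200,12.6097) → (65.2664,29.4330) → (76.7025,42.0751) → (93.7168,41.0162) → (103.4971,27.0537) → (98.6787,10.7016) → (82.8899,4.2734) → (68.0200,12.6097), returning to the start.

Shape 3 is a regular polygon drawn with `<path>`. Its stroke #ff0000 means cut at S921, F1266. After flipping Y the toolpath is (39.2689,30.3467) → (20.5436,34.5979) → (18.8003,53.7204) → (36.4482,61.2876) → (49.0984,46.8418) → (39.2689,30.3467), returning to the start.

Shape 4 is a closed polygon drawn with `<path>`. Its stroke #ff0000 means cut at S921, F1266. After flipping Y the toolpath is (69.5571,28.7617) → (267.2905,25.8872) → (196.7233,39.6947) → (157.7309,123.0351) → (69.5571,28.7617), returning to the start.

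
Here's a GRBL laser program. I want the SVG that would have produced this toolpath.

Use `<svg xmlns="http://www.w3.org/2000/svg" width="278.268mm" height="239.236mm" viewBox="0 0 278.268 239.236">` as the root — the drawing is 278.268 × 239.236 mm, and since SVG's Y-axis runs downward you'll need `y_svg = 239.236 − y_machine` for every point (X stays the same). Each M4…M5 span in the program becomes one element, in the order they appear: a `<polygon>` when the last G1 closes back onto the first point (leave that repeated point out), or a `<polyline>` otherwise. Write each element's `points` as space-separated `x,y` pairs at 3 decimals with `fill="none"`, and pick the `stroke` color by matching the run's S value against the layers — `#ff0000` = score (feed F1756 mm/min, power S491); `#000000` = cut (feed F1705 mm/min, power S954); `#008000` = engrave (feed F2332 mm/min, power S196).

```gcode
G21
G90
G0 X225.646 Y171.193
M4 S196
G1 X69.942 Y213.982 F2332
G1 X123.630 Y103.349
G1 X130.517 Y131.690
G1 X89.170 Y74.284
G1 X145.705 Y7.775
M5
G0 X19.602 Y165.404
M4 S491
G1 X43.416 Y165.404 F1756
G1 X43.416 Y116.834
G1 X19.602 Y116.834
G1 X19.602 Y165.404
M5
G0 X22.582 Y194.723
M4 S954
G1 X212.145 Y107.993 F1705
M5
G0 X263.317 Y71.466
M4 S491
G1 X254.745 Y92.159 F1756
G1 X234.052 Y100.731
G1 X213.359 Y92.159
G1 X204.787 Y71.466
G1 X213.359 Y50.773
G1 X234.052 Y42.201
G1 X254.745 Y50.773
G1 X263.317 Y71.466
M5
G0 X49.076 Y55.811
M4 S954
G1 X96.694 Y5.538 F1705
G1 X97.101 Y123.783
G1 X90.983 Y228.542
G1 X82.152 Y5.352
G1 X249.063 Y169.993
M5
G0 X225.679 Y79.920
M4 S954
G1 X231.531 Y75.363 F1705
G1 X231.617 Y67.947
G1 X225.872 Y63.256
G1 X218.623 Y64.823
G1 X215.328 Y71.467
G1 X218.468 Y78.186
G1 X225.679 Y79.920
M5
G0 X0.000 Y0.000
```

Each laser-on run becomes one SVG element. Flip Y back into SVG space with y_svg = 239.236 − y_machine.

Run 1: S196 ⇒ engrave layer `#008000`. The run is open, so emit a `<polyline>` with points (Y-flipped): 225.646,68.043 69.942,25.254 123.630,135.887 130.517,107.546 89.170,164.952 145.705,231.461.

Run 2: power S491 maps to stroke `#ff0000` (score). The run returns to its start, so emit a `<polygon>` with points (Y-flipped): 19.602,73.832 43.416,73.832 43.416,122.402 19.602,122.402.

Run 3: power S954 maps to stroke `#000000` (cut). The run is open, so emit a `<polyline>` with points (Y-flipped): 22.582,44.513 212.145,131.243.

Run 4: the run's S491 means `#ff0000` (score). The run returns to its start, so emit a `<polygon>` with points (Y-flipped): 263.317,167.770 254.745,147.077 234.052,138.505 213.359,147.077 204.787,167.770 213.359,188.463 234.052,197.035 254.745,188.463.

Run 5: the run's S954 means `#000000` (cut). The run is open, so emit a `<polyline>` with points (Y-flipped): 49.076,183.425 96.694,233.698 97.101,115.453 90.983,10.694 82.152,233.884 249.063,69.243.

Run 6: the run's S954 means `#000000` (cut). The run returns to its start, so emit a `<polygon>` with points (Y-flipped): 225.679,159.316 231.531,163.873 231.617,171.289 225.872,175.980 218.623,174.413 215.328,167.769 218.468,161.050.

<svg xmlns="http://www.w3.org/2000/svg" width="278.268mm" height="239.236mm" viewBox="0 0 278.268 239.236">
  <polyline points="225.646,68.043 69.942,25.254 123.630,135.887 130.517,107.546 89.170,164.952 145.705,231.461" fill="none" stroke="#008000"/>
  <polygon points="19.602,73.832 43.416,73.832 43.416,122.402 19.602,122.402" fill="none" stroke="#ff0000"/>
  <polyline points="22.582,44.513 212.145,131.243" fill="none" stroke="#000000"/>
  <polygon points="263.317,167.770 254.745,147.077 234.052,138.505 213.359,147.077 204.787,167.770 213.359,188.463 234.052,197.035 254.745,188.463" fill="none" stroke="#ff0000"/>
  <polyline points="49.076,183.425 96.694,233.698 97.101,115.453 90.983,10.694 82.152,233.884 249.063,69.243" fill="none" stroke="#000000"/>
  <polygon points="225.679,159.316 231.531,163.873 231.617,171.289 225.872,175.980 218.623,174.413 215.328,167.769 218.468,161.050" fill="none" stroke="#000000"/>
</svg>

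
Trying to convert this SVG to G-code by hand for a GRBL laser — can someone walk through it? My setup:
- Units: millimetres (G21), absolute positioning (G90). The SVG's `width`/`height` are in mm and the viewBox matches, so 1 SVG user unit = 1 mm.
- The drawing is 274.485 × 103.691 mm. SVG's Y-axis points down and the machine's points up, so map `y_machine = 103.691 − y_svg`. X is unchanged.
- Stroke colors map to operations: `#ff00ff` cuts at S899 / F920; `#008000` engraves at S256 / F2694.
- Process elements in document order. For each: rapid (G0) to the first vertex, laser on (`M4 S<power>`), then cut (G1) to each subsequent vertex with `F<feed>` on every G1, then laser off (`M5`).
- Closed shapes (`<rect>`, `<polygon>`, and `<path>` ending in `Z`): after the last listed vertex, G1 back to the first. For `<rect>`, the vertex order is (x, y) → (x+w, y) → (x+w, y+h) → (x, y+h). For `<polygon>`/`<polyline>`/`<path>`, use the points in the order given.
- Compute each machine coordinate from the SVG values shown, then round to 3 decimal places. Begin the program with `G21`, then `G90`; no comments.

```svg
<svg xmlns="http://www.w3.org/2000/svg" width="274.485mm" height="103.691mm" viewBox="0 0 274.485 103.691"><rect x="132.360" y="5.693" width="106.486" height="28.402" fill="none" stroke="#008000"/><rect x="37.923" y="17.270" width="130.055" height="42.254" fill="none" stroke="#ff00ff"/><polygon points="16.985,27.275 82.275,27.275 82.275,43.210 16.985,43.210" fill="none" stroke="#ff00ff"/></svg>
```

G21
G90
G0 X132.360 Y97.998
M4 S256
G1 X238.846 Y97.998 F2694
G1 X238.846 Y69.596 F2694
G1 X132.360 Y69.596 F2694
G1 X132.360 Y97.998 F2694
M5
G0 X37.923 Y86.421
M4 S899
G1 X167.978 Y86.421 F920
G1 X167.978 Y44.167 F920
G1 X37.923 Y44.167 F920
G1 X37.923 Y86.421 F920
M5
G0 X16.985 Y76.416
M4 S899
G1 X82.275 Y76.416 F920
G1 X82.275 Y60.481 F920
G1 X16.985 Y60.481 F920
G1 X16.985 Y76.416 F920
M5

viewBox `0 0 274.485 103.691` with mm width/height → 1 unit = 1 mm. Flip: y_m = 103.691 − y_svg.

**Shape 1** — `<rect>` rectangle, stroke `#008000` → engrave (S256, F2694). Machine vertices: (132.360,97.998) → (238.846,97.998) → (238.846,69.596) → (132.360,69.596) → (132.360,97.998). Closed: final G1 returns to the first vertex.

**Shape 2** — `<rect>` rectangle, stroke `#ff00ff` → cut (S899, F920). Machine vertices: (37.923,86.421) → (167.978,86.421) → (167.978,44.167) → (37.923,44.167) → (37.923,86.421). Closed: final G1 returns to the first vertex.

**Shape 3** — `<polygon>` rectangle, stroke `#ff00ff` → cut (S899, F920). Machine vertices: (16.985,76.416) → (82.275,76.416) → (82.275,60.481) → (16.985,60.481) → (16.985,76.416). Closed: final G1 returns to the first vertex.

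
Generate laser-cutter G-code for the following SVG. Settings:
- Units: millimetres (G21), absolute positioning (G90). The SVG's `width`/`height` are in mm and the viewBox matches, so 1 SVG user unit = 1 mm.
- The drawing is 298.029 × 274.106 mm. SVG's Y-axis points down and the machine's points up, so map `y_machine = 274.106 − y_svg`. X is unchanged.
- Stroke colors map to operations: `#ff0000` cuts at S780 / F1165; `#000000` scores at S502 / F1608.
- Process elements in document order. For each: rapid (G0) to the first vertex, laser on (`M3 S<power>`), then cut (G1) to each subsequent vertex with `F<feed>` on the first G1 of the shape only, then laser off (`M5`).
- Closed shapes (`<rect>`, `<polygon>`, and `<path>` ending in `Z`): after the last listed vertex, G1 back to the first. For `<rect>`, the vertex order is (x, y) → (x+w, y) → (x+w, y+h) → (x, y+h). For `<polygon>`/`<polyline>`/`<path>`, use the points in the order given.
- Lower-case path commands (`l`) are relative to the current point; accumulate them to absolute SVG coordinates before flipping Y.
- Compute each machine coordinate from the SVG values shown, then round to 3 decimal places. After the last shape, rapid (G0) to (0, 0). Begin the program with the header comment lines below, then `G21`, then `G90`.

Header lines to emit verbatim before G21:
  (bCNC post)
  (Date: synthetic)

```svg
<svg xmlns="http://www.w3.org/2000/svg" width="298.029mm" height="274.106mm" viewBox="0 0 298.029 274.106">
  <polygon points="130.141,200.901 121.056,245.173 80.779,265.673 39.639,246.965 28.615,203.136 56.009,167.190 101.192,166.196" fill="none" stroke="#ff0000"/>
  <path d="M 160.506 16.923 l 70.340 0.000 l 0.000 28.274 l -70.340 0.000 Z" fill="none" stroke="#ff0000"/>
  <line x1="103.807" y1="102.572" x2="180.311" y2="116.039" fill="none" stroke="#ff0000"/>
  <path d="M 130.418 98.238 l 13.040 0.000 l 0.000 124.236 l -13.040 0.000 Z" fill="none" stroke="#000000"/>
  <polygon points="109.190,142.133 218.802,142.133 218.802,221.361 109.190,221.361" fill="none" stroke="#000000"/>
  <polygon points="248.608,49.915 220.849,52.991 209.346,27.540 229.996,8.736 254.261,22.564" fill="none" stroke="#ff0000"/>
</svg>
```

(bCNC post)
(Date: synthetic)
G21
G90
G0 X130.141 Y73.205
M3 S780
G1 X121.056 Y28.933 F1165
G1 X80.779 Y8.433
G1 X39.639 Y27.141
G1 X28.615 Y70.970
G1 X56.009 Y106.916
G1 X101.192 Y107.910
G1 X130.141 Y73.205
M5
G0 X160.506 Y257.183
M3 S780
G1 X230.846 Y257.183 F1165
G1 X230.846 Y228.909
G1 X160.506 Y228.909
G1 X160.506 Y257.183
M5
G0 X103.807 Y171.534
M3 S780
G1 X180.311 Y158.067 F1165
M5
G0 X130.418 Y175.868
M3 S502
G1 X143.458 Y175.868 F1608
G1 X143.458 Y51.632
G1 X130.418 Y51.632
G1 X130.418 Y175.868
M5
G0 X109.190 Y131.973
M3 S502
G1 X218.802 Y131.973 F1608
G1 X218.802 Y52.745
G1 X109.190 Y52.745
G1 X109.190 Y131.973
M5
G0 X248.608 Y224.191
M3 S780
G1 X220.849 Y221.115 F1165
G1 X209.346 Y246.566
G1 X229.996 Y265.370
G1 X254.261 Y251.542
G1 X248.608 Y224.191
M5
G0 X0.000 Y0.000

Since the viewBox matches the mm dimensions, user units are millimetres directly. The only transform is the Y-flip y_m = 274.106 − y_svg.

Shape 1 is a regular polygon drawn with `<polygon>`. Its stroke #ff0000 means cut at S780, F1165. After flipping Y the toolpath is (130.141,73.205) → (121.056,28.933) → (80.779,8.433) → (39.639,27.141) → (28.615,70.970) → (56.009,106.916) → (101.192,107.910) → (130.141,73.205), returning to the start.

Shape 2 is a rectangle drawn with `<path>`. Its stroke #ff0000 means cut at S780, F1165. After flipping Y the toolpath is (160.506,257.183) → (230.846,257.183) → (230.846,228.909) → (160.506,228.909) → (160.506,257.183), returning to the start.

Shape 3 is a line segment drawn with `<line>`. Its stroke #ff0000 means cut at S780, F1165. After flipping Y the toolpath is (103.807,171.534) → (180.311,158.067).

Shape 4 is a rectangle drawn with `<path>`. Its stroke #000000 means score at S502, F1608. After flipping Y the toolpath is (130.418,175.868) → (143.458,175.868) → (143.458,51.632) → (130.418,51.632) → (130.418,175.868), returning to the start.

Shape 5 is a rectangle drawn with `<polygon>`. Its stroke #000000 means score at S502, F1608. After flipping Y the toolpath is (109.190,131.973) → (218.802,131.973) → (218.802,52.745) → (109.190,52.745) → (109.190,131.973), returning to the start.

Shape 6 is a regular polygon drawn with `<polygon>`. Its stroke #ff0000 means cut at S780, F1165. After flipping Y the toolpath is (248.608,224.191) → (220.849,221.115) → (209.346,246.566) → (229.996,265.370) → (254.261,251.542) → (248.608,224.191), returning to the start.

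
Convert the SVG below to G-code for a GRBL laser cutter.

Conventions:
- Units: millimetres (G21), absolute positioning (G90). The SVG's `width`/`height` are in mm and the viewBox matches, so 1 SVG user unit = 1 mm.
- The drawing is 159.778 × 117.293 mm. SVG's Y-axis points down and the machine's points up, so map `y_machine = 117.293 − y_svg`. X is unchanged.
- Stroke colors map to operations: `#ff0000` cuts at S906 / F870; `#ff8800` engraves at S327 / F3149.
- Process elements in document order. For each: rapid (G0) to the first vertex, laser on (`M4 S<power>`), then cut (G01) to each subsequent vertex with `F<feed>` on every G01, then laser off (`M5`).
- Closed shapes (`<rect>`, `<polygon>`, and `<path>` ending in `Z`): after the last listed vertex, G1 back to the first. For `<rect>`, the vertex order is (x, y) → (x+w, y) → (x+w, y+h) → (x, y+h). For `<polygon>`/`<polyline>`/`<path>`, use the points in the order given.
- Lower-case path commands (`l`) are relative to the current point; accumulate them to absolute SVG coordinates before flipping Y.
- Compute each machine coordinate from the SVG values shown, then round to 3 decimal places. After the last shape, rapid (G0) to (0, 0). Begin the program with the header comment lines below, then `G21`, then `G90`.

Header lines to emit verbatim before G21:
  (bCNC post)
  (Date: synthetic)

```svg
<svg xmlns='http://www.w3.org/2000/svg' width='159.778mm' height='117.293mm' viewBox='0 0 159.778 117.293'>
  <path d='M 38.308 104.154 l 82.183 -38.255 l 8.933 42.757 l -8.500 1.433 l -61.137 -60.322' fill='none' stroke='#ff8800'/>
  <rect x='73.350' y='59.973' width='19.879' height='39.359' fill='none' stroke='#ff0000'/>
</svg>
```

(bCNC post)
(Date: synthetic)
G21
G90
G0 X38.308 Y13.139
M4 S327
G01 X120.491 Y51.394 F3149
G01 X129.424 Y8.637 F3149
G01 X120.924 Y7.204 F3149
G01 X59.787 Y67.526 F3149
M5
G0 X73.350 Y57.320
M4 S906
G01 X93.229 Y57.320 F870
G01 X93.229 Y17.961 F870
G01 X73.350 Y17.961 F870
G01 X73.350 Y57.320 F870
M5
G0 X0.000 Y0.000

viewBox `0 0 159.778 117.293` with mm width/height → 1 unit = 1 mm. Flip: y_m = 117.293 − y_svg.

**Shape 1** — `<path>` open polyline, stroke `#ff8800` → engrave (S327, F3149). Machine vertices: (38.308,13.139) → (120.491,51.394) → (129.424,8.637) → (120.924,7.204) → (59.787,67.526). Open path.

**Shape 2** — `<rect>` rectangle, stroke `#ff0000` → cut (S906, F870). Machine vertices: (73.350,57.320) → (93.229,57.320) → (93.229,17.961) → (73.350,17.961) → (73.350,57.320). Closed: final G1 returns to the first vertex.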